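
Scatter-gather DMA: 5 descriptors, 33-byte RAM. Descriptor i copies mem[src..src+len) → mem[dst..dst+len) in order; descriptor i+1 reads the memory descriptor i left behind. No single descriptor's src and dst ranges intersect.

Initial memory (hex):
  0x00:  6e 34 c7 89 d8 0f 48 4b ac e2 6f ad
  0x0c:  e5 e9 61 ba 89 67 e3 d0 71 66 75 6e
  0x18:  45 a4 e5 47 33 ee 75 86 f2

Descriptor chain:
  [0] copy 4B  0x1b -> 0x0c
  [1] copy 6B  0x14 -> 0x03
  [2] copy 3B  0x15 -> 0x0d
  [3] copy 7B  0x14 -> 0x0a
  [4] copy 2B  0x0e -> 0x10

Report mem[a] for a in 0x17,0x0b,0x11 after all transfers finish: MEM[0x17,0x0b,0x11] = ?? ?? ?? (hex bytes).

MEM[0x17,0x0b,0x11] = 6e 66 a4

#0 dst[0x0c+4] := {0x47,0x33,0xee,0x75}
#1 dst[0x03+6] := {0x71,0x66,0x75,0x6e,0x45,0xa4}
#2 dst[0x0d+3] := {0x66,0x75,0x6e}
#3 dst[0x0a+7] := {0x71,0x66,0x75,0x6e,0x45,0xa4,0xe5}
#4 dst[0x10+2] := {0x45,0xa4}
query mem[0x17]=0x6e, mem[0x0b]=0x66, mem[0x11]=0xa4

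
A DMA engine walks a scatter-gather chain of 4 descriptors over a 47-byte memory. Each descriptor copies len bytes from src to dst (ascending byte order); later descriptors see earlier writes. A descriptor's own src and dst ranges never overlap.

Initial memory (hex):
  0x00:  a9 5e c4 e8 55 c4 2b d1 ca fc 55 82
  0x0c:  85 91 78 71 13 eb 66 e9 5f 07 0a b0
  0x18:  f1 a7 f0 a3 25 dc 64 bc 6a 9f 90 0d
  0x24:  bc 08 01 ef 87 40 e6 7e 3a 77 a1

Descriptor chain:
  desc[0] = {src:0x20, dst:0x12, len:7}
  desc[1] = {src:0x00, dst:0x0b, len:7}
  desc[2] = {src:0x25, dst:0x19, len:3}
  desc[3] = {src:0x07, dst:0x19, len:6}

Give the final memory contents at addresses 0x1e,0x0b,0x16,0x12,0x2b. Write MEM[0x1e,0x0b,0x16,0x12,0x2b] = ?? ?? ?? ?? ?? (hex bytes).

MEM[0x1e,0x0b,0x16,0x12,0x2b] = 5e a9 bc 6a 7e

  after D0: wrote 7B at 0x12 = 6a9f900dbc0801
  after D1: wrote 7B at 0x0b = a95ec4e855c42b
  after D2: wrote 3B at 0x19 = 0801ef
  after D3: wrote 6B at 0x19 = d1cafc55a95e
query mem[0x1e]=0x5e, mem[0x0b]=0xa9, mem[0x16]=0xbc, mem[0x12]=0x6a, mem[0x2b]=0x7e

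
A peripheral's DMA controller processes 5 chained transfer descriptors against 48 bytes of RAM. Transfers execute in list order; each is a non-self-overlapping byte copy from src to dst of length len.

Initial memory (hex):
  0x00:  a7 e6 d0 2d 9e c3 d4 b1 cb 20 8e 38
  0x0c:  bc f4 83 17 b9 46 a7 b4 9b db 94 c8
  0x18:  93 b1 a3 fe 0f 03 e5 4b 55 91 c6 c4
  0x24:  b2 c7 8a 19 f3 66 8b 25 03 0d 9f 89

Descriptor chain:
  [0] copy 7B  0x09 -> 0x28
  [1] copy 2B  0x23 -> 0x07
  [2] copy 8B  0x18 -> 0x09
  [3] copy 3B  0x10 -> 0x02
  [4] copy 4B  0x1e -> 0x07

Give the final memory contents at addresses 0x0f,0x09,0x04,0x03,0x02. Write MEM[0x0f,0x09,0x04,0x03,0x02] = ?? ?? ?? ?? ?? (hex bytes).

[0] 0x09->0x28 len=7 : 20 8e 38 bc f4 83 17
[1] 0x23->0x07 len=2 : c4 b2
[2] 0x18->0x09 len=8 : 93 b1 a3 fe 0f 03 e5 4b
[3] 0x10->0x02 len=3 : 4b 46 a7
[4] 0x1e->0x07 len=4 : e5 4b 55 91
query mem[0x0f]=0xe5, mem[0x09]=0x55, mem[0x04]=0xa7, mem[0x03]=0x46, mem[0x02]=0x4b

MEM[0x0f,0x09,0x04,0x03,0x02] = e5 55 a7 46 4b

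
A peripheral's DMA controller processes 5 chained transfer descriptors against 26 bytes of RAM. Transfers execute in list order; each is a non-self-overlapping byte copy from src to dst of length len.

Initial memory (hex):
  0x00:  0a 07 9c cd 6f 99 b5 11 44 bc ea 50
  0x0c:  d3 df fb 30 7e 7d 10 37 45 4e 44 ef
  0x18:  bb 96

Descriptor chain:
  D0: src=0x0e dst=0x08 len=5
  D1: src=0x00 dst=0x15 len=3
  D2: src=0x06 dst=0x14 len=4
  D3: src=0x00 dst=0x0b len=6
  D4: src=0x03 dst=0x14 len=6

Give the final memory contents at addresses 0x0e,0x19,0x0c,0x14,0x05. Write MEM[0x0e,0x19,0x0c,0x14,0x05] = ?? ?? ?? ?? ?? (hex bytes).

  after D0: wrote 5B at 0x08 = fb307e7d10
  after D1: wrote 3B at 0x15 = 0a079c
  after D2: wrote 4B at 0x14 = b511fb30
  after D3: wrote 6B at 0x0b = 0a079ccd6f99
  after D4: wrote 6B at 0x14 = cd6f99b511fb
query mem[0x0e]=0xcd, mem[0x19]=0xfb, mem[0x0c]=0x07, mem[0x14]=0xcd, mem[0x05]=0x99

MEM[0x0e,0x19,0x0c,0x14,0x05] = cd fb 07 cd 99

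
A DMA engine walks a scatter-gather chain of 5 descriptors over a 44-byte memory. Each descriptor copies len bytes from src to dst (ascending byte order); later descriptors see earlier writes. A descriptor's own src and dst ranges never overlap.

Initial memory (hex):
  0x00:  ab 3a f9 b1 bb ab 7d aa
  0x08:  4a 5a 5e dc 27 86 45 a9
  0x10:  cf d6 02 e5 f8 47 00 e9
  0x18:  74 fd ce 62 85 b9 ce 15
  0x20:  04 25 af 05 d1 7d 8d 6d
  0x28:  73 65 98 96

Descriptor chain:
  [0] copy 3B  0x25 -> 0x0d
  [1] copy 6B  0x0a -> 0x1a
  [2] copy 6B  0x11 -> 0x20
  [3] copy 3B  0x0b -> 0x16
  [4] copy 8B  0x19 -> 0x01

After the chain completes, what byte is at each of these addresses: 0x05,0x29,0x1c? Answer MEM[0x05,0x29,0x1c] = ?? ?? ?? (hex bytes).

MEM[0x05,0x29,0x1c] = 7d 65 27

#0 dst[0x0d+3] := {0x7d,0x8d,0x6d}
#1 dst[0x1a+6] := {0x5e,0xdc,0x27,0x7d,0x8d,0x6d}
#2 dst[0x20+6] := {0xd6,0x02,0xe5,0xf8,0x47,0x00}
#3 dst[0x16+3] := {0xdc,0x27,0x7d}
#4 dst[0x01+8] := {0xfd,0x5e,0xdc,0x27,0x7d,0x8d,0x6d,0xd6}
query mem[0x05]=0x7d, mem[0x29]=0x65, mem[0x1c]=0x27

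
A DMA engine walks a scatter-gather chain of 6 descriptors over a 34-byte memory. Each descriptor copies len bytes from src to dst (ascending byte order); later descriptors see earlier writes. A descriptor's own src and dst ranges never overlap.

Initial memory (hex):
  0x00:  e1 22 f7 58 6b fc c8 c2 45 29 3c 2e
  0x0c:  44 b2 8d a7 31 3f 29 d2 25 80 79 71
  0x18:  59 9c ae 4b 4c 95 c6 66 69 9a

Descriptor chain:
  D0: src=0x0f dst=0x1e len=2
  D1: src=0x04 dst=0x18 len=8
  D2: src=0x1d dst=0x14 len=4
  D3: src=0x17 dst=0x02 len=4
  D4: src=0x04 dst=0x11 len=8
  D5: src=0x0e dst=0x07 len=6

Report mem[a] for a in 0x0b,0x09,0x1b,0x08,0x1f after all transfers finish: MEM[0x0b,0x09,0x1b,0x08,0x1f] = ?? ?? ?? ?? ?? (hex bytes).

D0: mem[0x1e..0x1f] <- [a7 31]
D1: mem[0x18..0x1f] <- [6b fc c8 c2 45 29 3c 2e]
D2: mem[0x14..0x17] <- [29 3c 2e 69]
D3: mem[0x02..0x05] <- [69 6b fc c8]
D4: mem[0x11..0x18] <- [fc c8 c8 c2 45 29 3c 2e]
D5: mem[0x07..0x0c] <- [8d a7 31 fc c8 c8]
query mem[0x0b]=0xc8, mem[0x09]=0x31, mem[0x1b]=0xc2, mem[0x08]=0xa7, mem[0x1f]=0x2e

MEM[0x0b,0x09,0x1b,0x08,0x1f] = c8 31 c2 a7 2e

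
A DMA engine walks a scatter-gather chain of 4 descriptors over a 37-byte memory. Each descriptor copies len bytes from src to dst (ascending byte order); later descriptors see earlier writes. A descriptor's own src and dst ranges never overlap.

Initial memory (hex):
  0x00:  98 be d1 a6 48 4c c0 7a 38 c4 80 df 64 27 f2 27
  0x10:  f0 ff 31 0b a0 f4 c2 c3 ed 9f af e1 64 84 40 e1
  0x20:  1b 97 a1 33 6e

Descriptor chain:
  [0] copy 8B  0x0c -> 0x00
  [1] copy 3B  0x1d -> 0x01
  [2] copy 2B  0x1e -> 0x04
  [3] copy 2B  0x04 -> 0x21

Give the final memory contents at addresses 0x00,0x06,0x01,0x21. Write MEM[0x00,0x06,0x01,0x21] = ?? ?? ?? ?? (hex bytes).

MEM[0x00,0x06,0x01,0x21] = 64 31 84 40

[0] 0x0c->0x00 len=8 : 64 27 f2 27 f0 ff 31 0b
[1] 0x1d->0x01 len=3 : 84 40 e1
[2] 0x1e->0x04 len=2 : 40 e1
[3] 0x04->0x21 len=2 : 40 e1
query mem[0x00]=0x64, mem[0x06]=0x31, mem[0x01]=0x84, mem[0x21]=0x40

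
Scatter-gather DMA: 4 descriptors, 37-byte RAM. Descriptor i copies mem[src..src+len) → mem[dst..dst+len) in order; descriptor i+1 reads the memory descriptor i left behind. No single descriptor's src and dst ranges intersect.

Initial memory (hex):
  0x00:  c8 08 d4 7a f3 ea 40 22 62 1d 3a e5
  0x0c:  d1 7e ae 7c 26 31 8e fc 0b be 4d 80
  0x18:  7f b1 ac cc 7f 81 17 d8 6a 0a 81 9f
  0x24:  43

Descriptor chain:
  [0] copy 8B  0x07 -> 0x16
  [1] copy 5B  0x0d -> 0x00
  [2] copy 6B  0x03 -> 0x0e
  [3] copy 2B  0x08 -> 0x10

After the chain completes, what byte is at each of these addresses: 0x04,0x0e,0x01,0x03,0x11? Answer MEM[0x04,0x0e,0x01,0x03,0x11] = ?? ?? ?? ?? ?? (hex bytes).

MEM[0x04,0x0e,0x01,0x03,0x11] = 31 26 ae 26 1d

#0 dst[0x16+8] := {0x22,0x62,0x1d,0x3a,0xe5,0xd1,0x7e,0xae}
#1 dst[0x00+5] := {0x7e,0xae,0x7c,0x26,0x31}
#2 dst[0x0e+6] := {0x26,0x31,0xea,0x40,0x22,0x62}
#3 dst[0x10+2] := {0x62,0x1d}
query mem[0x04]=0x31, mem[0x0e]=0x26, mem[0x01]=0xae, mem[0x03]=0x26, mem[0x11]=0x1d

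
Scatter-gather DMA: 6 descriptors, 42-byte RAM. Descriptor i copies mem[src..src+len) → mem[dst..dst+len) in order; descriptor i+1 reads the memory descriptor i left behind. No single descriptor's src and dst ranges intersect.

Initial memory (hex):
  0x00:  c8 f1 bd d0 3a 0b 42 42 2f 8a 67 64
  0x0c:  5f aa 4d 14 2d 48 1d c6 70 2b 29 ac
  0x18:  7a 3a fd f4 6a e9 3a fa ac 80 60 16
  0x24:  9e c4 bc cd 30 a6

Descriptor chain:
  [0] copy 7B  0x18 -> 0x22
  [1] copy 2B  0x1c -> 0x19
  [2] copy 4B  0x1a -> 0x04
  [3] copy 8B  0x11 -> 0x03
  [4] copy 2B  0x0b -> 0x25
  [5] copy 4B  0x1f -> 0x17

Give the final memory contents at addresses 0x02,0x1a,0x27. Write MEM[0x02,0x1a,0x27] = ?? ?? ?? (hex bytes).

#0 dst[0x22+7] := {0x7a,0x3a,0xfd,0xf4,0x6a,0xe9,0x3a}
#1 dst[0x19+2] := {0x6a,0xe9}
#2 dst[0x04+4] := {0xe9,0xf4,0x6a,0xe9}
#3 dst[0x03+8] := {0x48,0x1d,0xc6,0x70,0x2b,0x29,0xac,0x7a}
#4 dst[0x25+2] := {0x64,0x5f}
#5 dst[0x17+4] := {0xfa,0xac,0x80,0x7a}
query mem[0x02]=0xbd, mem[0x1a]=0x7a, mem[0x27]=0xe9

MEM[0x02,0x1a,0x27] = bd 7a e9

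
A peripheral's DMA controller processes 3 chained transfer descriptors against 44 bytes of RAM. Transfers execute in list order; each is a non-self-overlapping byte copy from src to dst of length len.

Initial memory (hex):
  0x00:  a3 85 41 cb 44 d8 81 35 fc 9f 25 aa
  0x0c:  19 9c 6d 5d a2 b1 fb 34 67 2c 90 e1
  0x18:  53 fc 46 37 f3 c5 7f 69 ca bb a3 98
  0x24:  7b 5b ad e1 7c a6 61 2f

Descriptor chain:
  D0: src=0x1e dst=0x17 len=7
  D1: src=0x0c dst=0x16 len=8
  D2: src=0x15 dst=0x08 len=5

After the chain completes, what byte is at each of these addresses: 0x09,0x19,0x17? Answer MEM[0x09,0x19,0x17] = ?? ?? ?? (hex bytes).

MEM[0x09,0x19,0x17] = 19 5d 9c

  after D0: wrote 7B at 0x17 = 7f69cabba3987b
  after D1: wrote 8B at 0x16 = 199c6d5da2b1fb34
  after D2: wrote 5B at 0x08 = 2c199c6d5d
query mem[0x09]=0x19, mem[0x19]=0x5d, mem[0x17]=0x9c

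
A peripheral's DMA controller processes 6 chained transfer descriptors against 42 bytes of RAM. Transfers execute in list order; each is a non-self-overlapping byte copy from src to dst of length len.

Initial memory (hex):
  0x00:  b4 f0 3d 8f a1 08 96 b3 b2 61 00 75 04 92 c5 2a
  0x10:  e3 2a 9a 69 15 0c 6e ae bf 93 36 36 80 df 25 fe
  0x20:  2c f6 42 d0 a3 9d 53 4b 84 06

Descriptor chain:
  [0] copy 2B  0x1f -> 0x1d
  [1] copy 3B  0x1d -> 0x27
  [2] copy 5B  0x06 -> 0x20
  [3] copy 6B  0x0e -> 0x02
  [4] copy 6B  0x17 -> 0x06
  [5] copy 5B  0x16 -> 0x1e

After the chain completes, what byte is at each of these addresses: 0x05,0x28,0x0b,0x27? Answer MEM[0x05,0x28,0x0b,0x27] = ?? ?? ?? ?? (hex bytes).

MEM[0x05,0x28,0x0b,0x27] = 2a 2c 80 fe

[0] 0x1f->0x1d len=2 : fe 2c
[1] 0x1d->0x27 len=3 : fe 2c fe
[2] 0x06->0x20 len=5 : 96 b3 b2 61 00
[3] 0x0e->0x02 len=6 : c5 2a e3 2a 9a 69
[4] 0x17->0x06 len=6 : ae bf 93 36 36 80
[5] 0x16->0x1e len=5 : 6e ae bf 93 36
query mem[0x05]=0x2a, mem[0x28]=0x2c, mem[0x0b]=0x80, mem[0x27]=0xfe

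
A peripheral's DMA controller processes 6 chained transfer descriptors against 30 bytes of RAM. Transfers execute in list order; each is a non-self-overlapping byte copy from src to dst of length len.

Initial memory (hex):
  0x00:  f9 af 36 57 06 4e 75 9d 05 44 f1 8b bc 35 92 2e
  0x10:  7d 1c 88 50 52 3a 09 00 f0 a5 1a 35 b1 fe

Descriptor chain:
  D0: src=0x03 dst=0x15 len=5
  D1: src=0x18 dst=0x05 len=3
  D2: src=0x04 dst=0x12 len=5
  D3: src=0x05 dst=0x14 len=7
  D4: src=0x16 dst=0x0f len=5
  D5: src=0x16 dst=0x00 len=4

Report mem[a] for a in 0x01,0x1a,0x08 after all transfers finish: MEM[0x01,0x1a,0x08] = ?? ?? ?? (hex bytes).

MEM[0x01,0x1a,0x08] = 05 8b 05

#0 dst[0x15+5] := {0x57,0x06,0x4e,0x75,0x9d}
#1 dst[0x05+3] := {0x75,0x9d,0x1a}
#2 dst[0x12+5] := {0x06,0x75,0x9d,0x1a,0x05}
#3 dst[0x14+7] := {0x75,0x9d,0x1a,0x05,0x44,0xf1,0x8b}
#4 dst[0x0f+5] := {0x1a,0x05,0x44,0xf1,0x8b}
#5 dst[0x00+4] := {0x1a,0x05,0x44,0xf1}
query mem[0x01]=0x05, mem[0x1a]=0x8b, mem[0x08]=0x05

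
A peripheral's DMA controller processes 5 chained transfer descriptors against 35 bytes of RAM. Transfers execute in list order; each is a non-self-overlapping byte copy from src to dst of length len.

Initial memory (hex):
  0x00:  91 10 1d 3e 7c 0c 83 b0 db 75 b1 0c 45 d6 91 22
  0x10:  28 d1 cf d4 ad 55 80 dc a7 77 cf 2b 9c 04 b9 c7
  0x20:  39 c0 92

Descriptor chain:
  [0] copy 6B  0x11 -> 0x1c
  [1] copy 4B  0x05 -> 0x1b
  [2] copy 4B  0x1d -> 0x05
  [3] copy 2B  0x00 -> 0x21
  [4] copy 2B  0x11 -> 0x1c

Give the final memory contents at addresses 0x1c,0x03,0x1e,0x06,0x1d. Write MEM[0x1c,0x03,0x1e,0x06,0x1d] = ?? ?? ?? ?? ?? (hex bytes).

D0: mem[0x1c..0x21] <- [d1 cf d4 ad 55 80]
D1: mem[0x1b..0x1e] <- [0c 83 b0 db]
D2: mem[0x05..0x08] <- [b0 db ad 55]
D3: mem[0x21..0x22] <- [91 10]
D4: mem[0x1c..0x1d] <- [d1 cf]
query mem[0x1c]=0xd1, mem[0x03]=0x3e, mem[0x1e]=0xdb, mem[0x06]=0xdb, mem[0x1d]=0xcf

MEM[0x1c,0x03,0x1e,0x06,0x1d] = d1 3e db db cf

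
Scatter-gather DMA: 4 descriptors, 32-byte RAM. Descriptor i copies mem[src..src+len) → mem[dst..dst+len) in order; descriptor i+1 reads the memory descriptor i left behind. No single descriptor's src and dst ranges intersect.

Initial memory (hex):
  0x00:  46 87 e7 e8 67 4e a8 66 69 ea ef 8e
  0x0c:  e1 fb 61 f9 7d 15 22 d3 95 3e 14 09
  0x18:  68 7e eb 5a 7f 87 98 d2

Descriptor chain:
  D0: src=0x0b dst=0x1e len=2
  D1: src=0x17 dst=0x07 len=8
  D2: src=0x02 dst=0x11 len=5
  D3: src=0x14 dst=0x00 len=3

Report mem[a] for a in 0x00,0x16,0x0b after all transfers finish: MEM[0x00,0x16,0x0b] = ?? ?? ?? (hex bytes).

[0] 0x0b->0x1e len=2 : 8e e1
[1] 0x17->0x07 len=8 : 09 68 7e eb 5a 7f 87 8e
[2] 0x02->0x11 len=5 : e7 e8 67 4e a8
[3] 0x14->0x00 len=3 : 4e a8 14
query mem[0x00]=0x4e, mem[0x16]=0x14, mem[0x0b]=0x5a

MEM[0x00,0x16,0x0b] = 4e 14 5a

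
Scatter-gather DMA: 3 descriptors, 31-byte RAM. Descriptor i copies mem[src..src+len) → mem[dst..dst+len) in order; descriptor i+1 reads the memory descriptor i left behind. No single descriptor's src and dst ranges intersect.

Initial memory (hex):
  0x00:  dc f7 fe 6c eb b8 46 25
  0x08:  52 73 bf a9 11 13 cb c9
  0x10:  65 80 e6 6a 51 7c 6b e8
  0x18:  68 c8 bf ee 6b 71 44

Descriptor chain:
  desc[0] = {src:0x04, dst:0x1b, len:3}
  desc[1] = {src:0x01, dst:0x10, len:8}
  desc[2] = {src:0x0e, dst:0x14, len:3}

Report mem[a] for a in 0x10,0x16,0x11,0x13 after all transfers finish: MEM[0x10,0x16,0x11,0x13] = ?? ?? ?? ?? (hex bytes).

MEM[0x10,0x16,0x11,0x13] = f7 f7 fe eb

#0 dst[0x1b+3] := {0xeb,0xb8,0x46}
#1 dst[0x10+8] := {0xf7,0xfe,0x6c,0xeb,0xb8,0x46,0x25,0x52}
#2 dst[0x14+3] := {0xcb,0xc9,0xf7}
query mem[0x10]=0xf7, mem[0x16]=0xf7, mem[0x11]=0xfe, mem[0x13]=0xeb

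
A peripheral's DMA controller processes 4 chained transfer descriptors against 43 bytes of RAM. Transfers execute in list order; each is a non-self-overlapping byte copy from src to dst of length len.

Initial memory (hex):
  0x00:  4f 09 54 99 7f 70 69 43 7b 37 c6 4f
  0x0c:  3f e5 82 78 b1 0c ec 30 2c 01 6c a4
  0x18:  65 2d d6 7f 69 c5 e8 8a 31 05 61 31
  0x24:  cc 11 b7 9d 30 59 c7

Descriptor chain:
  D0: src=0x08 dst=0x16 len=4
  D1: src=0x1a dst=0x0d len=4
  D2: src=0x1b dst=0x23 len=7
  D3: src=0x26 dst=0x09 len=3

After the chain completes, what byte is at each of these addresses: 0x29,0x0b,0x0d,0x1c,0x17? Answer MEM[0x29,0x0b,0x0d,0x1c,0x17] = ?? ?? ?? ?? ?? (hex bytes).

#0 dst[0x16+4] := {0x7b,0x37,0xc6,0x4f}
#1 dst[0x0d+4] := {0xd6,0x7f,0x69,0xc5}
#2 dst[0x23+7] := {0x7f,0x69,0xc5,0xe8,0x8a,0x31,0x05}
#3 dst[0x09+3] := {0xe8,0x8a,0x31}
query mem[0x29]=0x05, mem[0x0b]=0x31, mem[0x0d]=0xd6, mem[0x1c]=0x69, mem[0x17]=0x37

MEM[0x29,0x0b,0x0d,0x1c,0x17] = 05 31 d6 69 37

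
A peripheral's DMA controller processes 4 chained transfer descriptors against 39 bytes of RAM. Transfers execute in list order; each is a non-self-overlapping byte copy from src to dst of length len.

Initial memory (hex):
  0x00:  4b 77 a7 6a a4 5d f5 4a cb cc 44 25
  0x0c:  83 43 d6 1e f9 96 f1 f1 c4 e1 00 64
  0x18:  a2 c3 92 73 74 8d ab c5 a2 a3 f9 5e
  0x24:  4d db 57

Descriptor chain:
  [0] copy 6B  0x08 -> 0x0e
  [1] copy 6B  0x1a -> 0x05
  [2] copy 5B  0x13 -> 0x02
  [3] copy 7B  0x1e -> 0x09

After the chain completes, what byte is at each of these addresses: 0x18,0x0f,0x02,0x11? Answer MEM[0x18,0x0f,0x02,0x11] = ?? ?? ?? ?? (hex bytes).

  after D0: wrote 6B at 0x0e = cbcc44258343
  after D1: wrote 6B at 0x05 = 9273748dabc5
  after D2: wrote 5B at 0x02 = 43c4e10064
  after D3: wrote 7B at 0x09 = abc5a2a3f95e4d
query mem[0x18]=0xa2, mem[0x0f]=0x4d, mem[0x02]=0x43, mem[0x11]=0x25

MEM[0x18,0x0f,0x02,0x11] = a2 4d 43 25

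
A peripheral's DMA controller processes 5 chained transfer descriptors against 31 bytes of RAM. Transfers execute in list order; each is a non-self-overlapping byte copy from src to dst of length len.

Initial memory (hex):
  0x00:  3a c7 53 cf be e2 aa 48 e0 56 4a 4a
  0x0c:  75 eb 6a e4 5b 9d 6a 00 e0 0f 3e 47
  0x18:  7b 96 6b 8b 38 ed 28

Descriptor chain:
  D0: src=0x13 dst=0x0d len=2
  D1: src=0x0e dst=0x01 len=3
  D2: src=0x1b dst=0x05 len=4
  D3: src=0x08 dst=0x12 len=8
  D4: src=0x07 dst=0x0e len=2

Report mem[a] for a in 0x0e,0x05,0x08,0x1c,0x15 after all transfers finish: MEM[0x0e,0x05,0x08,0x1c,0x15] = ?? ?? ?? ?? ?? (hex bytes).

  after D0: wrote 2B at 0x0d = 00e0
  after D1: wrote 3B at 0x01 = e0e45b
  after D2: wrote 4B at 0x05 = 8b38ed28
  after D3: wrote 8B at 0x12 = 28564a4a7500e0e4
  after D4: wrote 2B at 0x0e = ed28
query mem[0x0e]=0xed, mem[0x05]=0x8b, mem[0x08]=0x28, mem[0x1c]=0x38, mem[0x15]=0x4a

MEM[0x0e,0x05,0x08,0x1c,0x15] = ed 8b 28 38 4a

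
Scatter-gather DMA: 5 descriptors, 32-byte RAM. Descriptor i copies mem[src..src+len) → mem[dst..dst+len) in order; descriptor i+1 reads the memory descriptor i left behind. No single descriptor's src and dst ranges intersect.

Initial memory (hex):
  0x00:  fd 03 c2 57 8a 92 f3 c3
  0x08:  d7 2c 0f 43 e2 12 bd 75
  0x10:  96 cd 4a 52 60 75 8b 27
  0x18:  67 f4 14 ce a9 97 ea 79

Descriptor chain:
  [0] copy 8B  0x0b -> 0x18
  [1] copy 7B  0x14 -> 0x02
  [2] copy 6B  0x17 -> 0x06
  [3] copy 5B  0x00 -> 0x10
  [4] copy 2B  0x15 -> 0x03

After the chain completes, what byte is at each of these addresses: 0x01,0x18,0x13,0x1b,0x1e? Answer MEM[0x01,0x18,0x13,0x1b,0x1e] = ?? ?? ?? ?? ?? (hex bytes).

#0 dst[0x18+8] := {0x43,0xe2,0x12,0xbd,0x75,0x96,0xcd,0x4a}
#1 dst[0x02+7] := {0x60,0x75,0x8b,0x27,0x43,0xe2,0x12}
#2 dst[0x06+6] := {0x27,0x43,0xe2,0x12,0xbd,0x75}
#3 dst[0x10+5] := {0xfd,0x03,0x60,0x75,0x8b}
#4 dst[0x03+2] := {0x75,0x8b}
query mem[0x01]=0x03, mem[0x18]=0x43, mem[0x13]=0x75, mem[0x1b]=0xbd, mem[0x1e]=0xcd

MEM[0x01,0x18,0x13,0x1b,0x1e] = 03 43 75 bd cd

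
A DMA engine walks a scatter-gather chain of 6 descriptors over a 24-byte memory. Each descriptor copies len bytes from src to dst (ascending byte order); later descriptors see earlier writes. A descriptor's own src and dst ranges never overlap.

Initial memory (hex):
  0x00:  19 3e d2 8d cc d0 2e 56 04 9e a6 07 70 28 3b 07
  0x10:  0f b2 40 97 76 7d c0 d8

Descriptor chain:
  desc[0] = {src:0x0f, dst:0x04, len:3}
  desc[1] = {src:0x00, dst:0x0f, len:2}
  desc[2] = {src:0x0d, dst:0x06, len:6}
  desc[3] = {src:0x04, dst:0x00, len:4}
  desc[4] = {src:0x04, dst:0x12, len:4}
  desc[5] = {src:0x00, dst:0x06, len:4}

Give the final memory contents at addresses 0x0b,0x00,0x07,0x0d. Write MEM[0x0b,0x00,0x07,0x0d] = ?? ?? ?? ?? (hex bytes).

  after D0: wrote 3B at 0x04 = 070fb2
  after D1: wrote 2B at 0x0f = 193e
  after D2: wrote 6B at 0x06 = 283b193eb240
  after D3: wrote 4B at 0x00 = 070f283b
  after D4: wrote 4B at 0x12 = 070f283b
  after D5: wrote 4B at 0x06 = 070f283b
query mem[0x0b]=0x40, mem[0x00]=0x07, mem[0x07]=0x0f, mem[0x0d]=0x28

MEM[0x0b,0x00,0x07,0x0d] = 40 07 0f 28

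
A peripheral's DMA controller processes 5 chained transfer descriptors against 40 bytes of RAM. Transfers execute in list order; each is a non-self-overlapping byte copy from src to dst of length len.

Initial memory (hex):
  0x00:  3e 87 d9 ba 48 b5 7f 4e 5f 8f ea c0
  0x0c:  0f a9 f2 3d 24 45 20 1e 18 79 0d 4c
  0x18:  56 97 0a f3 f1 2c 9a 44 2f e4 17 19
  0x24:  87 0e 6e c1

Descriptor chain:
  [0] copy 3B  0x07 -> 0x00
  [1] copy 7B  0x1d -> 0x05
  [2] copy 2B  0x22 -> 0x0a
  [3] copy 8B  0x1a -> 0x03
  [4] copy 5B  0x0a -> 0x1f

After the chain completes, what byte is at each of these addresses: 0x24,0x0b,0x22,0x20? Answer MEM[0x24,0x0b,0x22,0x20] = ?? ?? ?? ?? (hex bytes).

  after D0: wrote 3B at 0x00 = 4e5f8f
  after D1: wrote 7B at 0x05 = 2c9a442fe41719
  after D2: wrote 2B at 0x0a = 1719
  after D3: wrote 8B at 0x03 = 0af3f12c9a442fe4
  after D4: wrote 5B at 0x1f = e4190fa9f2
query mem[0x24]=0x87, mem[0x0b]=0x19, mem[0x22]=0xa9, mem[0x20]=0x19

MEM[0x24,0x0b,0x22,0x20] = 87 19 a9 19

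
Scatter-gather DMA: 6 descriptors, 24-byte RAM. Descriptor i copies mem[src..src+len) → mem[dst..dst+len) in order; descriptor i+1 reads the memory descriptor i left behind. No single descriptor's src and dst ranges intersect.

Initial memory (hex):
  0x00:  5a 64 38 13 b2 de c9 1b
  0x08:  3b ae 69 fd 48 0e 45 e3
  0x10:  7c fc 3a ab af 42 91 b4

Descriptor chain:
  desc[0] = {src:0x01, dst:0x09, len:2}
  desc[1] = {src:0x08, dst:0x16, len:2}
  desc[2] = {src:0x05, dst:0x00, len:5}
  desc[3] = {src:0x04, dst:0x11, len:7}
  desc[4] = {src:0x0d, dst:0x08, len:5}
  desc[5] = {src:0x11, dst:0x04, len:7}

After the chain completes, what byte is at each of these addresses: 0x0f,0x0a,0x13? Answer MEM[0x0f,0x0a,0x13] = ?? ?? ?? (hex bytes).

MEM[0x0f,0x0a,0x13] = e3 38 c9

[0] 0x01->0x09 len=2 : 64 38
[1] 0x08->0x16 len=2 : 3b 64
[2] 0x05->0x00 len=5 : de c9 1b 3b 64
[3] 0x04->0x11 len=7 : 64 de c9 1b 3b 64 38
[4] 0x0d->0x08 len=5 : 0e 45 e3 7c 64
[5] 0x11->0x04 len=7 : 64 de c9 1b 3b 64 38
query mem[0x0f]=0xe3, mem[0x0a]=0x38, mem[0x13]=0xc9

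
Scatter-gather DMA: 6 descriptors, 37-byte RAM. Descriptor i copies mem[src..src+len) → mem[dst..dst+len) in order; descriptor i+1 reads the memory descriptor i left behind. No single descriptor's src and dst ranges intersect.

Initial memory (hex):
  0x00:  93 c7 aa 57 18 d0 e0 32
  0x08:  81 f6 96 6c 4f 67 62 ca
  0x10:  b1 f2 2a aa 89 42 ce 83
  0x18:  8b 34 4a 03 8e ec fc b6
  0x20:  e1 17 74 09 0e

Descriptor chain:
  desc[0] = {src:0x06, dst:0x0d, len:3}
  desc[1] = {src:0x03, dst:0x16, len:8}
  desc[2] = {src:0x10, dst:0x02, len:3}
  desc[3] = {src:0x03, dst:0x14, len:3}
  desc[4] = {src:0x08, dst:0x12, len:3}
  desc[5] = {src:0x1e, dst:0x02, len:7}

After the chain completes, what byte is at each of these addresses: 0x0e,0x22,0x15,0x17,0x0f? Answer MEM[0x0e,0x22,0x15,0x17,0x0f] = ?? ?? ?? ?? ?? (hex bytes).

MEM[0x0e,0x22,0x15,0x17,0x0f] = 32 74 2a 18 81

  after D0: wrote 3B at 0x0d = e03281
  after D1: wrote 8B at 0x16 = 5718d0e03281f696
  after D2: wrote 3B at 0x02 = b1f22a
  after D3: wrote 3B at 0x14 = f22ad0
  after D4: wrote 3B at 0x12 = 81f696
  after D5: wrote 7B at 0x02 = fcb6e11774090e
query mem[0x0e]=0x32, mem[0x22]=0x74, mem[0x15]=0x2a, mem[0x17]=0x18, mem[0x0f]=0x81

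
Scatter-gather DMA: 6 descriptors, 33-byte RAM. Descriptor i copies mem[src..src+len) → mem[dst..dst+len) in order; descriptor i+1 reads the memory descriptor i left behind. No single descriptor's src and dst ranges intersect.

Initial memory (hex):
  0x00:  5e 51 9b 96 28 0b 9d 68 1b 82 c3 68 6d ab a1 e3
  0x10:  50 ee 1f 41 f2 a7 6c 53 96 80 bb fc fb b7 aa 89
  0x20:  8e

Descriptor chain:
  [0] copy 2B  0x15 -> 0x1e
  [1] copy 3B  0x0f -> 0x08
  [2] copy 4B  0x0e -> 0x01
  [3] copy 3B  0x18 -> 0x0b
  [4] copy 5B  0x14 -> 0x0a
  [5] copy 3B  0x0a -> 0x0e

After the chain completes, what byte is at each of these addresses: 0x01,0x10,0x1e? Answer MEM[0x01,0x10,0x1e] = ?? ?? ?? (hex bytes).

#0 dst[0x1e+2] := {0xa7,0x6c}
#1 dst[0x08+3] := {0xe3,0x50,0xee}
#2 dst[0x01+4] := {0xa1,0xe3,0x50,0xee}
#3 dst[0x0b+3] := {0x96,0x80,0xbb}
#4 dst[0x0a+5] := {0xf2,0xa7,0x6c,0x53,0x96}
#5 dst[0x0e+3] := {0xf2,0xa7,0x6c}
query mem[0x01]=0xa1, mem[0x10]=0x6c, mem[0x1e]=0xa7

MEM[0x01,0x10,0x1e] = a1 6c a7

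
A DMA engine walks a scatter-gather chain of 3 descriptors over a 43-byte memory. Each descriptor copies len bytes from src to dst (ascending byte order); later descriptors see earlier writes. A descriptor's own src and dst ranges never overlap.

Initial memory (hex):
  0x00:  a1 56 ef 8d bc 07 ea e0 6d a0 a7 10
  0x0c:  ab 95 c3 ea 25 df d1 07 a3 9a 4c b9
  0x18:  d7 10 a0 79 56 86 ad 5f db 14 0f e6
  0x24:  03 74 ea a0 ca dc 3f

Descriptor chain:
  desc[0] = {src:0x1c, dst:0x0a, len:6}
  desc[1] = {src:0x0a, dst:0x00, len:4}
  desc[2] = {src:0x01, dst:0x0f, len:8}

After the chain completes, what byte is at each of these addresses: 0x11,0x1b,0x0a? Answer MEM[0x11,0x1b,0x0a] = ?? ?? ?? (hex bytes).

MEM[0x11,0x1b,0x0a] = 5f 79 56

D0: mem[0x0a..0x0f] <- [56 86 ad 5f db 14]
D1: mem[0x00..0x03] <- [56 86 ad 5f]
D2: mem[0x0f..0x16] <- [86 ad 5f bc 07 ea e0 6d]
query mem[0x11]=0x5f, mem[0x1b]=0x79, mem[0x0a]=0x56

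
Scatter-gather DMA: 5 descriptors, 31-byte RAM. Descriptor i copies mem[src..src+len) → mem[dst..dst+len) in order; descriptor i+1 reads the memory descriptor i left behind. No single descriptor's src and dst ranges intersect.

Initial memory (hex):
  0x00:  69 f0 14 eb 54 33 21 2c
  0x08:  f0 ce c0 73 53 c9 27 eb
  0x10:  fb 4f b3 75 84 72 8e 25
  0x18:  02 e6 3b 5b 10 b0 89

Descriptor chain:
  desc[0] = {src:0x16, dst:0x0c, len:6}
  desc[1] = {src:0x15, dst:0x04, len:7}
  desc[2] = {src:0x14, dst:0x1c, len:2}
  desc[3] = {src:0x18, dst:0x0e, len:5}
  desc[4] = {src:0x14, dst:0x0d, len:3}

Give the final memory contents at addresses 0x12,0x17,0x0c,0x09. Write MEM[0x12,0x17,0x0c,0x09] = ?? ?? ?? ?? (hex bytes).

MEM[0x12,0x17,0x0c,0x09] = 84 25 8e 3b

#0 dst[0x0c+6] := {0x8e,0x25,0x02,0xe6,0x3b,0x5b}
#1 dst[0x04+7] := {0x72,0x8e,0x25,0x02,0xe6,0x3b,0x5b}
#2 dst[0x1c+2] := {0x84,0x72}
#3 dst[0x0e+5] := {0x02,0xe6,0x3b,0x5b,0x84}
#4 dst[0x0d+3] := {0x84,0x72,0x8e}
query mem[0x12]=0x84, mem[0x17]=0x25, mem[0x0c]=0x8e, mem[0x09]=0x3b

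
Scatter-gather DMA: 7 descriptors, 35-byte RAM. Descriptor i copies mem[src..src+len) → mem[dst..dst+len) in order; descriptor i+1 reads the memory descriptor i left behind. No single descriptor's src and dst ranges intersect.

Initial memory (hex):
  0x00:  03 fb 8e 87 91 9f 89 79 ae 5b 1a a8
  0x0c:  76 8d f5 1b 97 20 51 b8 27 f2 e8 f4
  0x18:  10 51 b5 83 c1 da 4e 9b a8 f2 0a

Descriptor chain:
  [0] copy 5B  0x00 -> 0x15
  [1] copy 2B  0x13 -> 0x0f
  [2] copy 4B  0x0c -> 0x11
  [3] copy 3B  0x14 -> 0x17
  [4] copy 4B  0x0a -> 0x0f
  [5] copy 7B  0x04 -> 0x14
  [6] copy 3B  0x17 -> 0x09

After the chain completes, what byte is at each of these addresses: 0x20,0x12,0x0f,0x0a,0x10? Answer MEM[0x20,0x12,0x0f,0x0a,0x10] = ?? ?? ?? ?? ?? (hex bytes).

[0] 0x00->0x15 len=5 : 03 fb 8e 87 91
[1] 0x13->0x0f len=2 : b8 27
[2] 0x0c->0x11 len=4 : 76 8d f5 b8
[3] 0x14->0x17 len=3 : b8 03 fb
[4] 0x0a->0x0f len=4 : 1a a8 76 8d
[5] 0x04->0x14 len=7 : 91 9f 89 79 ae 5b 1a
[6] 0x17->0x09 len=3 : 79 ae 5b
query mem[0x20]=0xa8, mem[0x12]=0x8d, mem[0x0f]=0x1a, mem[0x0a]=0xae, mem[0x10]=0xa8

MEM[0x20,0x12,0x0f,0x0a,0x10] = a8 8d 1a ae a8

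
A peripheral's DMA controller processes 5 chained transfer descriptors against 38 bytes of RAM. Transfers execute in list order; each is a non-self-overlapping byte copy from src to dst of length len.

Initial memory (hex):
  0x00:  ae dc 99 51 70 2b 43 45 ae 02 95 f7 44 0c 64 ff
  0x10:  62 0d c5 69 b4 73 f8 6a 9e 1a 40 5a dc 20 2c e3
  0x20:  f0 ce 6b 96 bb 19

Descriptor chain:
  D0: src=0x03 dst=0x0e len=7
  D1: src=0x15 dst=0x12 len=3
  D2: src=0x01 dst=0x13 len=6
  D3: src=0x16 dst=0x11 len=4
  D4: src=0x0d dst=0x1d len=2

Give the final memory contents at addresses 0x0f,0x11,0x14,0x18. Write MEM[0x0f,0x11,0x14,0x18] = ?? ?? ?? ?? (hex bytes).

MEM[0x0f,0x11,0x14,0x18] = 70 70 1a 43

D0: mem[0x0e..0x14] <- [51 70 2b 43 45 ae 02]
D1: mem[0x12..0x14] <- [73 f8 6a]
D2: mem[0x13..0x18] <- [dc 99 51 70 2b 43]
D3: mem[0x11..0x14] <- [70 2b 43 1a]
D4: mem[0x1d..0x1e] <- [0c 51]
query mem[0x0f]=0x70, mem[0x11]=0x70, mem[0x14]=0x1a, mem[0x18]=0x43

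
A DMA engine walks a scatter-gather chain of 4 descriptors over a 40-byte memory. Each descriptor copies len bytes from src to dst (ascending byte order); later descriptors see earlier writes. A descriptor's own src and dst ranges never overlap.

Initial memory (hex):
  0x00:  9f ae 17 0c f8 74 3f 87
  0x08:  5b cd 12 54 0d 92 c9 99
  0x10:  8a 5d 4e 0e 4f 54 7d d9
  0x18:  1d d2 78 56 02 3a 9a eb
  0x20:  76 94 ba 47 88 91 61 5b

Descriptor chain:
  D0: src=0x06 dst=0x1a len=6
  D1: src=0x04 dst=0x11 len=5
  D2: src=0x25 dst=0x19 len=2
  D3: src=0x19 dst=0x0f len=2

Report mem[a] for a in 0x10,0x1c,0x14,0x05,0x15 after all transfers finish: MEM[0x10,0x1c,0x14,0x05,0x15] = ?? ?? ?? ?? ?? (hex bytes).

#0 dst[0x1a+6] := {0x3f,0x87,0x5b,0xcd,0x12,0x54}
#1 dst[0x11+5] := {0xf8,0x74,0x3f,0x87,0x5b}
#2 dst[0x19+2] := {0x91,0x61}
#3 dst[0x0f+2] := {0x91,0x61}
query mem[0x10]=0x61, mem[0x1c]=0x5b, mem[0x14]=0x87, mem[0x05]=0x74, mem[0x15]=0x5b

MEM[0x10,0x1c,0x14,0x05,0x15] = 61 5b 87 74 5b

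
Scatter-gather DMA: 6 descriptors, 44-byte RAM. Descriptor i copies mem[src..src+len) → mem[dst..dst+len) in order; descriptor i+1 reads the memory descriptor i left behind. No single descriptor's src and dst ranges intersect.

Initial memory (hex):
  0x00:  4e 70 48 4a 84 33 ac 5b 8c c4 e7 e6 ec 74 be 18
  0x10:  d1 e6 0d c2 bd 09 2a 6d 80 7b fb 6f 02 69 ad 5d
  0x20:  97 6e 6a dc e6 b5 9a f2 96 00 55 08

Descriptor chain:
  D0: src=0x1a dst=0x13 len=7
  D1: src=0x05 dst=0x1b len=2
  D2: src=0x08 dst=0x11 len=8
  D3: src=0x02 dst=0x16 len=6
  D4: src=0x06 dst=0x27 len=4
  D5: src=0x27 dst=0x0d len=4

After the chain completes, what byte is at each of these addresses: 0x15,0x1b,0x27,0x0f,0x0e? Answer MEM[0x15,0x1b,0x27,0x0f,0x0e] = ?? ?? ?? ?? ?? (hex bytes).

MEM[0x15,0x1b,0x27,0x0f,0x0e] = ec 5b ac 8c 5b

#0 dst[0x13+7] := {0xfb,0x6f,0x02,0x69,0xad,0x5d,0x97}
#1 dst[0x1b+2] := {0x33,0xac}
#2 dst[0x11+8] := {0x8c,0xc4,0xe7,0xe6,0xec,0x74,0xbe,0x18}
#3 dst[0x16+6] := {0x48,0x4a,0x84,0x33,0xac,0x5b}
#4 dst[0x27+4] := {0xac,0x5b,0x8c,0xc4}
#5 dst[0x0d+4] := {0xac,0x5b,0x8c,0xc4}
query mem[0x15]=0xec, mem[0x1b]=0x5b, mem[0x27]=0xac, mem[0x0f]=0x8c, mem[0x0e]=0x5b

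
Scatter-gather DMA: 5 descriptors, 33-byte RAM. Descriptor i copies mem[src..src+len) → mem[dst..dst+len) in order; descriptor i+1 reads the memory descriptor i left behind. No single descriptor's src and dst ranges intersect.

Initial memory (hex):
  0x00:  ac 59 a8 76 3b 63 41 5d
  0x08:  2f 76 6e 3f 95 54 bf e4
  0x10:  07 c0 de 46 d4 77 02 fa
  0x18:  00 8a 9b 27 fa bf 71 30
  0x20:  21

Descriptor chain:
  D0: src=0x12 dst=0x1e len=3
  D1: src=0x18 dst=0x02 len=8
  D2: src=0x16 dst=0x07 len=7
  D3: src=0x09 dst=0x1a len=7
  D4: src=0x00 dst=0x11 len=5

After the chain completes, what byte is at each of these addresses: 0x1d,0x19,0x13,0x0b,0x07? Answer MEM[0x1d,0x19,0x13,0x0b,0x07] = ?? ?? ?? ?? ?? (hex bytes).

MEM[0x1d,0x19,0x13,0x0b,0x07] = 27 8a 00 9b 02

[0] 0x12->0x1e len=3 : de 46 d4
[1] 0x18->0x02 len=8 : 00 8a 9b 27 fa bf de 46
[2] 0x16->0x07 len=7 : 02 fa 00 8a 9b 27 fa
[3] 0x09->0x1a len=7 : 00 8a 9b 27 fa bf e4
[4] 0x00->0x11 len=5 : ac 59 00 8a 9b
query mem[0x1d]=0x27, mem[0x19]=0x8a, mem[0x13]=0x00, mem[0x0b]=0x9b, mem[0x07]=0x02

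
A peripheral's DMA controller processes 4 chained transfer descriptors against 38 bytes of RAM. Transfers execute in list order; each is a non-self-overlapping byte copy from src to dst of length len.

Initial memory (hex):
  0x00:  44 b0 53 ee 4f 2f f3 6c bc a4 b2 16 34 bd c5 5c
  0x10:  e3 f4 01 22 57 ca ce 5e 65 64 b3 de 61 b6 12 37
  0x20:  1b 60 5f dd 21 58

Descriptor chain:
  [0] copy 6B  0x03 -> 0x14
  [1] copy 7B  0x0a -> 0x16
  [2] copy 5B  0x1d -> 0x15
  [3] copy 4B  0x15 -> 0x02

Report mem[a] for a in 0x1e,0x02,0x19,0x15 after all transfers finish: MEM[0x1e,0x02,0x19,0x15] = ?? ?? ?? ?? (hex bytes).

MEM[0x1e,0x02,0x19,0x15] = 12 b6 60 b6

D0: mem[0x14..0x19] <- [ee 4f 2f f3 6c bc]
D1: mem[0x16..0x1c] <- [b2 16 34 bd c5 5c e3]
D2: mem[0x15..0x19] <- [b6 12 37 1b 60]
D3: mem[0x02..0x05] <- [b6 12 37 1b]
query mem[0x1e]=0x12, mem[0x02]=0xb6, mem[0x19]=0x60, mem[0x15]=0xb6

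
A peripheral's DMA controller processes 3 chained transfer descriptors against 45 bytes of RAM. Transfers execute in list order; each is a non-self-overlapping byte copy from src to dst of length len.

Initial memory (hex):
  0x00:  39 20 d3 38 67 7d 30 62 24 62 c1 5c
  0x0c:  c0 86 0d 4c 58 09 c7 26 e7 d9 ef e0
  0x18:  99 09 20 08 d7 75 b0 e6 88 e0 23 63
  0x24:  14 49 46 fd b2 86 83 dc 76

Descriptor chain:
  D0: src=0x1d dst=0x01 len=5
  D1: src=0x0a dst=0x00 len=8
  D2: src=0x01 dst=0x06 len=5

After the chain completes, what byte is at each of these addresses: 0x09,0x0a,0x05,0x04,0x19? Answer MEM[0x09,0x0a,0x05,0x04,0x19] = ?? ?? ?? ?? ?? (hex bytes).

#0 dst[0x01+5] := {0x75,0xb0,0xe6,0x88,0xe0}
#1 dst[0x00+8] := {0xc1,0x5c,0xc0,0x86,0x0d,0x4c,0x58,0x09}
#2 dst[0x06+5] := {0x5c,0xc0,0x86,0x0d,0x4c}
query mem[0x09]=0x0d, mem[0x0a]=0x4c, mem[0x05]=0x4c, mem[0x04]=0x0d, mem[0x19]=0x09

MEM[0x09,0x0a,0x05,0x04,0x19] = 0d 4c 4c 0d 09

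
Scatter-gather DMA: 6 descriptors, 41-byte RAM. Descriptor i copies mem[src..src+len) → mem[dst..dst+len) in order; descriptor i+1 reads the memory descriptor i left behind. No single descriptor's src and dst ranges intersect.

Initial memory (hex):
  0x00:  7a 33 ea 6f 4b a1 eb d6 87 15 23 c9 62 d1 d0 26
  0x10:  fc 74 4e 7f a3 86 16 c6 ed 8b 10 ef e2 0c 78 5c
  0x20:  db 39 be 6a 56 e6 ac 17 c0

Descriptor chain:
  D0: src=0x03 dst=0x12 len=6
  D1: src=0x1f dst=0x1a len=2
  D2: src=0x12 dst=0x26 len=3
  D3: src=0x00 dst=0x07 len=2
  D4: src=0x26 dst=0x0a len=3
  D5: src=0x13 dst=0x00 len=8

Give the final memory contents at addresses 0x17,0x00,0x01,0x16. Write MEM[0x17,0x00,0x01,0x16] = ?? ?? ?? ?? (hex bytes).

D0: mem[0x12..0x17] <- [6f 4b a1 eb d6 87]
D1: mem[0x1a..0x1b] <- [5c db]
D2: mem[0x26..0x28] <- [6f 4b a1]
D3: mem[0x07..0x08] <- [7a 33]
D4: mem[0x0a..0x0c] <- [6f 4b a1]
D5: mem[0x00..0x07] <- [4b a1 eb d6 87 ed 8b 5c]
query mem[0x17]=0x87, mem[0x00]=0x4b, mem[0x01]=0xa1, mem[0x16]=0xd6

MEM[0x17,0x00,0x01,0x16] = 87 4b a1 d6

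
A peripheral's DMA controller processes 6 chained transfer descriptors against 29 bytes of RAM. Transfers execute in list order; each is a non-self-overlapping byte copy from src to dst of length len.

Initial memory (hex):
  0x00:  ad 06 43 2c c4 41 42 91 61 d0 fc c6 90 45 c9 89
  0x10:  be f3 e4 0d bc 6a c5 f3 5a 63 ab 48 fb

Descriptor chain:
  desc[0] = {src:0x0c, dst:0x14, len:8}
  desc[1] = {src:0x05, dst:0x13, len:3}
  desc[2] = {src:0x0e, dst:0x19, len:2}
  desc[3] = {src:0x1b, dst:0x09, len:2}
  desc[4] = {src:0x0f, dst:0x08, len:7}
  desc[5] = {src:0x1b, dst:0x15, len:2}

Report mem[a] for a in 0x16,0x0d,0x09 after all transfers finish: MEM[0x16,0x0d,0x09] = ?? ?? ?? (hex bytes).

MEM[0x16,0x0d,0x09] = fb 42 be

  after D0: wrote 8B at 0x14 = 9045c989bef3e40d
  after D1: wrote 3B at 0x13 = 414291
  after D2: wrote 2B at 0x19 = c989
  after D3: wrote 2B at 0x09 = 0dfb
  after D4: wrote 7B at 0x08 = 89bef3e4414291
  after D5: wrote 2B at 0x15 = 0dfb
query mem[0x16]=0xfb, mem[0x0d]=0x42, mem[0x09]=0xbe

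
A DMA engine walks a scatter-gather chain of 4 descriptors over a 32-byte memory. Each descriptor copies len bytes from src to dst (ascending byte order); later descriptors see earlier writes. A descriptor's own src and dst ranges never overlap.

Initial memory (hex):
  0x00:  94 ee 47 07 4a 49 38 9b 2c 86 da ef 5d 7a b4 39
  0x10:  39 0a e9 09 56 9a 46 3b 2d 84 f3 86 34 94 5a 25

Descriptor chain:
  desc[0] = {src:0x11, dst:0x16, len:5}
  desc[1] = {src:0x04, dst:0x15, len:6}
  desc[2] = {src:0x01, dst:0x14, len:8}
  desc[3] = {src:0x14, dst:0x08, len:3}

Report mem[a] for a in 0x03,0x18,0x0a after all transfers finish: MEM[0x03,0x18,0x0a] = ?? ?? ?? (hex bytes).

MEM[0x03,0x18,0x0a] = 07 49 07

  after D0: wrote 5B at 0x16 = 0ae909569a
  after D1: wrote 6B at 0x15 = 4a49389b2c86
  after D2: wrote 8B at 0x14 = ee47074a49389b2c
  after D3: wrote 3B at 0x08 = ee4707
query mem[0x03]=0x07, mem[0x18]=0x49, mem[0x0a]=0x07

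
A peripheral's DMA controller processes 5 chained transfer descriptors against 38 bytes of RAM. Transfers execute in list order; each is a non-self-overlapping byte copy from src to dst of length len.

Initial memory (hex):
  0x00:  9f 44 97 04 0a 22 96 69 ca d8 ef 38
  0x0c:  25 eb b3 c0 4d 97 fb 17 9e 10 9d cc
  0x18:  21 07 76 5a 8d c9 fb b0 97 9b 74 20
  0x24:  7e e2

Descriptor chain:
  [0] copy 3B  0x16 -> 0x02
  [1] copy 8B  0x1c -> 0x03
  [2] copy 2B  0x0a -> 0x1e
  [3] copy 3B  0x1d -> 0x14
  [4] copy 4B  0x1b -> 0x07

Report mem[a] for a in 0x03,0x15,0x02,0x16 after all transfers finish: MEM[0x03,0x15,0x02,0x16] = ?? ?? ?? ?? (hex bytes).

MEM[0x03,0x15,0x02,0x16] = 8d 20 9d 38

D0: mem[0x02..0x04] <- [9d cc 21]
D1: mem[0x03..0x0a] <- [8d c9 fb b0 97 9b 74 20]
D2: mem[0x1e..0x1f] <- [20 38]
D3: mem[0x14..0x16] <- [c9 20 38]
D4: mem[0x07..0x0a] <- [5a 8d c9 20]
query mem[0x03]=0x8d, mem[0x15]=0x20, mem[0x02]=0x9d, mem[0x16]=0x38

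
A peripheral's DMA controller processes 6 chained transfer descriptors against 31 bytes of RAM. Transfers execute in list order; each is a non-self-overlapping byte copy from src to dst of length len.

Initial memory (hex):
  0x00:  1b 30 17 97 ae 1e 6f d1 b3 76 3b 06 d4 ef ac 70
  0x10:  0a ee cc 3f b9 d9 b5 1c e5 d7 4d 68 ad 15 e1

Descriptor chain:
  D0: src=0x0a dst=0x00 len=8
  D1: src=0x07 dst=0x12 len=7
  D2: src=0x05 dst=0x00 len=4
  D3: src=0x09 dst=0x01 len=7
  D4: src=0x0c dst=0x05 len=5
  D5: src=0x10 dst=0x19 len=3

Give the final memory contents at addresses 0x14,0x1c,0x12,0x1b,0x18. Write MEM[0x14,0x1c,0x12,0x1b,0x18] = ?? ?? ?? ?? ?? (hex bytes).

#0 dst[0x00+8] := {0x3b,0x06,0xd4,0xef,0xac,0x70,0x0a,0xee}
#1 dst[0x12+7] := {0xee,0xb3,0x76,0x3b,0x06,0xd4,0xef}
#2 dst[0x00+4] := {0x70,0x0a,0xee,0xb3}
#3 dst[0x01+7] := {0x76,0x3b,0x06,0xd4,0xef,0xac,0x70}
#4 dst[0x05+5] := {0xd4,0xef,0xac,0x70,0x0a}
#5 dst[0x19+3] := {0x0a,0xee,0xee}
query mem[0x14]=0x76, mem[0x1c]=0xad, mem[0x12]=0xee, mem[0x1b]=0xee, mem[0x18]=0xef

MEM[0x14,0x1c,0x12,0x1b,0x18] = 76 ad ee ee ef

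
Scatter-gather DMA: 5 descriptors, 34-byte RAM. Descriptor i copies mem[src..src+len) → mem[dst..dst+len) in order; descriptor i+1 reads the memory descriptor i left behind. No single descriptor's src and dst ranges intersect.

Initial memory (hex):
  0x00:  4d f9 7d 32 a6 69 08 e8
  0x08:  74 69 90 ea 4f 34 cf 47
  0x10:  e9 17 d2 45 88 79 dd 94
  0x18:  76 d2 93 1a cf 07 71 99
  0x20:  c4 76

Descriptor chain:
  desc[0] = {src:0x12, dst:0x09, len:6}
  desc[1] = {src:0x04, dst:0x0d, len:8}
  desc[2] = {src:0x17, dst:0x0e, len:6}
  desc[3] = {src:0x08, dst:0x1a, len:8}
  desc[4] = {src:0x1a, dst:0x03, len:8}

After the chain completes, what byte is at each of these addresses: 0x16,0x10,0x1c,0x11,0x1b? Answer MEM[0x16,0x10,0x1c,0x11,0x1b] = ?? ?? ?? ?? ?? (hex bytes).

MEM[0x16,0x10,0x1c,0x11,0x1b] = dd d2 45 93 d2

[0] 0x12->0x09 len=6 : d2 45 88 79 dd 94
[1] 0x04->0x0d len=8 : a6 69 08 e8 74 d2 45 88
[2] 0x17->0x0e len=6 : 94 76 d2 93 1a cf
[3] 0x08->0x1a len=8 : 74 d2 45 88 79 a6 94 76
[4] 0x1a->0x03 len=8 : 74 d2 45 88 79 a6 94 76
query mem[0x16]=0xdd, mem[0x10]=0xd2, mem[0x1c]=0x45, mem[0x11]=0x93, mem[0x1b]=0xd2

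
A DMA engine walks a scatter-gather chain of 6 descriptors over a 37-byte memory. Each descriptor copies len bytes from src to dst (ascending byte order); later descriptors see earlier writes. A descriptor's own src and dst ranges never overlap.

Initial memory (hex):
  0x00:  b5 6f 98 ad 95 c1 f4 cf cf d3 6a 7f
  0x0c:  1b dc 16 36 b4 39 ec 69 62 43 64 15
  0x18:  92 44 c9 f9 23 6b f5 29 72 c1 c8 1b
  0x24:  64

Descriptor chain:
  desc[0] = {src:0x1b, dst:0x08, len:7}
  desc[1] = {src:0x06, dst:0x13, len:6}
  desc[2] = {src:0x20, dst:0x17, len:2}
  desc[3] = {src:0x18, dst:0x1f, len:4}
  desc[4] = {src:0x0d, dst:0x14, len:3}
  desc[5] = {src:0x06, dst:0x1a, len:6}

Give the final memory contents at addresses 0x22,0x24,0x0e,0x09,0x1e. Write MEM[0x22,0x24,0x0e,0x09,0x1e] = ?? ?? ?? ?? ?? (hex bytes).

MEM[0x22,0x24,0x0e,0x09,0x1e] = f9 64 c1 23 6b

  after D0: wrote 7B at 0x08 = f9236bf52972c1
  after D1: wrote 6B at 0x13 = f4cff9236bf5
  after D2: wrote 2B at 0x17 = 72c1
  after D3: wrote 4B at 0x1f = c144c9f9
  after D4: wrote 3B at 0x14 = 72c136
  after D5: wrote 6B at 0x1a = f4cff9236bf5
query mem[0x22]=0xf9, mem[0x24]=0x64, mem[0x0e]=0xc1, mem[0x09]=0x23, mem[0x1e]=0x6b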